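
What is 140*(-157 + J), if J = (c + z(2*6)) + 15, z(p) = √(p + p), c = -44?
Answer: -26040 + 280*√6 ≈ -25354.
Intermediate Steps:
z(p) = √2*√p (z(p) = √(2*p) = √2*√p)
J = -29 + 2*√6 (J = (-44 + √2*√(2*6)) + 15 = (-44 + √2*√12) + 15 = (-44 + √2*(2*√3)) + 15 = (-44 + 2*√6) + 15 = -29 + 2*√6 ≈ -24.101)
140*(-157 + J) = 140*(-157 + (-29 + 2*√6)) = 140*(-186 + 2*√6) = -26040 + 280*√6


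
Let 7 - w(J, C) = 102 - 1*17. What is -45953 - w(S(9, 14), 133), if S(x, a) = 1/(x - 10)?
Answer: -45875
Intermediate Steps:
S(x, a) = 1/(-10 + x)
w(J, C) = -78 (w(J, C) = 7 - (102 - 1*17) = 7 - (102 - 17) = 7 - 1*85 = 7 - 85 = -78)
-45953 - w(S(9, 14), 133) = -45953 - 1*(-78) = -45953 + 78 = -45875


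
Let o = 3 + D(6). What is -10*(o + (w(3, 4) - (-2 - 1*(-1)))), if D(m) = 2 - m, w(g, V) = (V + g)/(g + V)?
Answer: -10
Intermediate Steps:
w(g, V) = 1 (w(g, V) = (V + g)/(V + g) = 1)
o = -1 (o = 3 + (2 - 1*6) = 3 + (2 - 6) = 3 - 4 = -1)
-10*(o + (w(3, 4) - (-2 - 1*(-1)))) = -10*(-1 + (1 - (-2 - 1*(-1)))) = -10*(-1 + (1 - (-2 + 1))) = -10*(-1 + (1 - 1*(-1))) = -10*(-1 + (1 + 1)) = -10*(-1 + 2) = -10*1 = -10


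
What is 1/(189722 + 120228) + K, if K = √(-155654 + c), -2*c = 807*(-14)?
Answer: 1/309950 + I*√150005 ≈ 3.2263e-6 + 387.3*I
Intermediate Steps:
c = 5649 (c = -807*(-14)/2 = -½*(-11298) = 5649)
K = I*√150005 (K = √(-155654 + 5649) = √(-150005) = I*√150005 ≈ 387.3*I)
1/(189722 + 120228) + K = 1/(189722 + 120228) + I*√150005 = 1/309950 + I*√150005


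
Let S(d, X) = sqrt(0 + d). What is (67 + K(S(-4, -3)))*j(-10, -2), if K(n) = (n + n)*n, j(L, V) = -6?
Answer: -354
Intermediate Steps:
S(d, X) = sqrt(d)
K(n) = 2*n**2 (K(n) = (2*n)*n = 2*n**2)
(67 + K(S(-4, -3)))*j(-10, -2) = (67 + 2*(sqrt(-4))**2)*(-6) = (67 + 2*(2*I)**2)*(-6) = (67 + 2*(-4))*(-6) = (67 - 8)*(-6) = 59*(-6) = -354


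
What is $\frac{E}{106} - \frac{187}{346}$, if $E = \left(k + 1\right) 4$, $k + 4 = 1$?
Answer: $- \frac{11295}{18338} \approx -0.61593$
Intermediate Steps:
$k = -3$ ($k = -4 + 1 = -3$)
$E = -8$ ($E = \left(-3 + 1\right) 4 = \left(-2\right) 4 = -8$)
$\frac{E}{106} - \frac{187}{346} = - \frac{8}{106} - \frac{187}{346} = \left(-8\right) \frac{1}{106} - \frac{187}{346} = - \frac{4}{53} - \frac{187}{346} = - \frac{11295}{18338}$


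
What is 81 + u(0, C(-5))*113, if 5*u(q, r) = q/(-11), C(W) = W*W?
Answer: 81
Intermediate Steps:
C(W) = W²
u(q, r) = -q/55 (u(q, r) = (q/(-11))/5 = (q*(-1/11))/5 = (-q/11)/5 = -q/55)
81 + u(0, C(-5))*113 = 81 - 1/55*0*113 = 81 + 0*113 = 81 + 0 = 81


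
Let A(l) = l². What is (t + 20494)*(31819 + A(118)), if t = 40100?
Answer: 2771751342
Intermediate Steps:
(t + 20494)*(31819 + A(118)) = (40100 + 20494)*(31819 + 118²) = 60594*(31819 + 13924) = 60594*45743 = 2771751342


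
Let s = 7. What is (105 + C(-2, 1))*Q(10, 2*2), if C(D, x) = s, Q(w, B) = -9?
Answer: -1008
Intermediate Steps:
C(D, x) = 7
(105 + C(-2, 1))*Q(10, 2*2) = (105 + 7)*(-9) = 112*(-9) = -1008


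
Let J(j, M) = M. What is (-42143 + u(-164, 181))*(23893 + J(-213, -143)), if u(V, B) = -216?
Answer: -1006026250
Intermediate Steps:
(-42143 + u(-164, 181))*(23893 + J(-213, -143)) = (-42143 - 216)*(23893 - 143) = -42359*23750 = -1006026250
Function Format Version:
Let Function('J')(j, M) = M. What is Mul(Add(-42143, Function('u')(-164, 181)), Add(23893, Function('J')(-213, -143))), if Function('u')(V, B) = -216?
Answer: -1006026250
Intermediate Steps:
Mul(Add(-42143, Function('u')(-164, 181)), Add(23893, Function('J')(-213, -143))) = Mul(Add(-42143, -216), Add(23893, -143)) = Mul(-42359, 23750) = -1006026250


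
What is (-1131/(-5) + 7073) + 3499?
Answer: 53991/5 ≈ 10798.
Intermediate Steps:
(-1131/(-5) + 7073) + 3499 = (-⅕*(-1131) + 7073) + 3499 = (1131/5 + 7073) + 3499 = 36496/5 + 3499 = 53991/5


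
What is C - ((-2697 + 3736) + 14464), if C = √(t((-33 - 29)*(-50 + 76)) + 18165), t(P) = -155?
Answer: -15503 + √18010 ≈ -15369.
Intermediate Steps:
C = √18010 (C = √(-155 + 18165) = √18010 ≈ 134.20)
C - ((-2697 + 3736) + 14464) = √18010 - ((-2697 + 3736) + 14464) = √18010 - (1039 + 14464) = √18010 - 1*15503 = √18010 - 15503 = -15503 + √18010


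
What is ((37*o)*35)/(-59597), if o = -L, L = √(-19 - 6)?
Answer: 6475*I/59597 ≈ 0.10865*I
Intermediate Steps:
L = 5*I (L = √(-25) = 5*I ≈ 5.0*I)
o = -5*I ≈ -5.0*I
((37*o)*35)/(-59597) = ((37*(-5*I))*35)/(-59597) = (-185*I*35)*(-1/59597) = -6475*I*(-1/59597) = 6475*I/59597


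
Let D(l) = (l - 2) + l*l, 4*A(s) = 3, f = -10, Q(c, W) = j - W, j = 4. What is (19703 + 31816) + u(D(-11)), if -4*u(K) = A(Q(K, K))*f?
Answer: 412167/8 ≈ 51521.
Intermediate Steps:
Q(c, W) = 4 - W
A(s) = ¾ (A(s) = (¼)*3 = ¾)
D(l) = -2 + l + l² (D(l) = (-2 + l) + l² = -2 + l + l²)
u(K) = 15/8 (u(K) = -3*(-10)/16 = -¼*(-15/2) = 15/8)
(19703 + 31816) + u(D(-11)) = (19703 + 31816) + 15/8 = 51519 + 15/8 = 412167/8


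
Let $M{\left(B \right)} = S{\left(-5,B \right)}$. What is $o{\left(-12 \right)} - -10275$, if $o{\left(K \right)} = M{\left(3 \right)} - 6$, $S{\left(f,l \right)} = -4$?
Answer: $10265$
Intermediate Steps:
$M{\left(B \right)} = -4$
$o{\left(K \right)} = -10$ ($o{\left(K \right)} = -4 - 6 = -10$)
$o{\left(-12 \right)} - -10275 = -10 - -10275 = -10 + 10275 = 10265$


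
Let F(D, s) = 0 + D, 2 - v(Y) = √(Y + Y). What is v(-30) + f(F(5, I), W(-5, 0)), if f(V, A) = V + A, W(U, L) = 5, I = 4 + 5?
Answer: 12 - 2*I*√15 ≈ 12.0 - 7.746*I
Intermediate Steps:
v(Y) = 2 - √2*√Y (v(Y) = 2 - √(Y + Y) = 2 - √(2*Y) = 2 - √2*√Y)
I = 9
F(D, s) = D
f(V, A) = A + V
v(-30) + f(F(5, I), W(-5, 0)) = (2 - √2*√(-30)) + (5 + 5) = (2 - √2*I*√30) + 10 = (2 - 2*I*√15) + 10 = 12 - 2*I*√15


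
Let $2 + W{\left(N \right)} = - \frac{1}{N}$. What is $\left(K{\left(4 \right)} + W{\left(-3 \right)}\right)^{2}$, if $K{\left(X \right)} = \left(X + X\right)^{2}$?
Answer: $\frac{34969}{9} \approx 3885.4$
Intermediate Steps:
$W{\left(N \right)} = -2 - \frac{1}{N}$
$K{\left(X \right)} = 4 X^{2}$ ($K{\left(X \right)} = \left(2 X\right)^{2} = 4 X^{2}$)
$\left(K{\left(4 \right)} + W{\left(-3 \right)}\right)^{2} = \left(4 \cdot 4^{2} - \frac{5}{3}\right)^{2} = \left(4 \cdot 16 - \frac{5}{3}\right)^{2} = \left(64 + \left(-2 + \frac{1}{3}\right)\right)^{2} = \left(64 - \frac{5}{3}\right)^{2} = \left(\frac{187}{3}\right)^{2} = \frac{34969}{9}$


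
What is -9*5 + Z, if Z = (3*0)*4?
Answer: -45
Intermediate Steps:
Z = 0 (Z = 0*4 = 0)
-9*5 + Z = -9*5 + 0 = -45 + 0 = -45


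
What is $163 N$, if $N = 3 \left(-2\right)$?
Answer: $-978$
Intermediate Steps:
$N = -6$
$163 N = 163 \left(-6\right) = -978$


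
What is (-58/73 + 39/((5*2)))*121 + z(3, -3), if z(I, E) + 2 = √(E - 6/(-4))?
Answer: 272847/730 + I*√6/2 ≈ 373.76 + 1.2247*I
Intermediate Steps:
z(I, E) = -2 + √(3/2 + E) (z(I, E) = -2 + √(E - 6/(-4)) = -2 + √(E - 6*(-¼)) = -2 + √(E + 3/2) = -2 + √(3/2 + E))
(-58/73 + 39/((5*2)))*121 + z(3, -3) = (-58/73 + 39/((5*2)))*121 + (-2 + √(6 + 4*(-3))/2) = (-58*1/73 + 39/10)*121 + (-2 + √(6 - 12)/2) = (-58/73 + 39*(⅒))*121 + (-2 + √(-6)/2) = (-58/73 + 39/10)*121 + (-2 + (I*√6)/2) = (2267/730)*121 + (-2 + I*√6/2) = 274307/730 + (-2 + I*√6/2) = 272847/730 + I*√6/2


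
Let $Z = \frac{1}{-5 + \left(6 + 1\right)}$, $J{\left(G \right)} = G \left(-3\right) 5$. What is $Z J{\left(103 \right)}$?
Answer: $- \frac{1545}{2} \approx -772.5$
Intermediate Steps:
$J{\left(G \right)} = - 15 G$ ($J{\left(G \right)} = - 3 G 5 = - 15 G$)
$Z = \frac{1}{2}$ ($Z = \frac{1}{-5 + 7} = \frac{1}{2} \approx 0.5$)
$Z J{\left(103 \right)} = \frac{\left(-15\right) 103}{2} = \frac{1}{2} \left(-1545\right) = - \frac{1545}{2}$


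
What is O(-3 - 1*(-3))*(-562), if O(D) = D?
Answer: 0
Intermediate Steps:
O(-3 - 1*(-3))*(-562) = (-3 - 1*(-3))*(-562) = (-3 + 3)*(-562) = 0*(-562) = 0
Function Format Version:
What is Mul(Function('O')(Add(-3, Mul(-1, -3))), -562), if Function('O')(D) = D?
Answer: 0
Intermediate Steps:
Mul(Function('O')(Add(-3, Mul(-1, -3))), -562) = Mul(Add(-3, Mul(-1, -3)), -562) = Mul(Add(-3, 3), -562) = Mul(0, -562) = 0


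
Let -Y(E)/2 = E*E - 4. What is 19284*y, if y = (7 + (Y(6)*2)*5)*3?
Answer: -36620316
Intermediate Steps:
Y(E) = 8 - 2*E² (Y(E) = -2*(E*E - 4) = -2*(E² - 4) = -2*(-4 + E²) = 8 - 2*E²)
y = -1899 (y = (7 + ((8 - 2*6²)*2)*5)*3 = (7 + ((8 - 2*36)*2)*5)*3 = (7 + ((8 - 72)*2)*5)*3 = (7 - 64*2*5)*3 = (7 - 128*5)*3 = (7 - 640)*3 = -633*3 = -1899)
19284*y = 19284*(-1899) = -36620316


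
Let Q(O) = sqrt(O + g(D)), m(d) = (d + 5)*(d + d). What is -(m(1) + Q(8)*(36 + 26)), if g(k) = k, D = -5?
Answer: -12 - 62*sqrt(3) ≈ -119.39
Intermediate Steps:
m(d) = 2*d*(5 + d) (m(d) = (5 + d)*(2*d) = 2*d*(5 + d))
Q(O) = sqrt(-5 + O) (Q(O) = sqrt(O - 5) = sqrt(-5 + O))
-(m(1) + Q(8)*(36 + 26)) = -(2*1*(5 + 1) + sqrt(-5 + 8)*(36 + 26)) = -(2*1*6 + sqrt(3)*62) = -(12 + 62*sqrt(3)) = -12 - 62*sqrt(3)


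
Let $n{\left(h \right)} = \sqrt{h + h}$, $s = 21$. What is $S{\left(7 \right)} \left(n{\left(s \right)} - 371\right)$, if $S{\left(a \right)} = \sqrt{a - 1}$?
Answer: $\sqrt{6} \left(-371 + \sqrt{42}\right) \approx -892.89$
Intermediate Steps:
$S{\left(a \right)} = \sqrt{-1 + a}$
$n{\left(h \right)} = \sqrt{2} \sqrt{h}$ ($n{\left(h \right)} = \sqrt{2 h} = \sqrt{2} \sqrt{h}$)
$S{\left(7 \right)} \left(n{\left(s \right)} - 371\right) = \sqrt{-1 + 7} \left(\sqrt{2} \sqrt{21} - 371\right) = \sqrt{6} \left(\sqrt{42} - 371\right) = \sqrt{6} \left(-371 + \sqrt{42}\right)$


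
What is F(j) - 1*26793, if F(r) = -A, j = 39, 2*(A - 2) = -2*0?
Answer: -26795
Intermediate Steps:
A = 2 (A = 2 + (-2*0)/2 = 2 + (1/2)*0 = 2 + 0 = 2)
F(r) = -2 (F(r) = -1*2 = -2)
F(j) - 1*26793 = -2 - 1*26793 = -2 - 26793 = -26795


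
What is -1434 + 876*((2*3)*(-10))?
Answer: -53994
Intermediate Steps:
-1434 + 876*((2*3)*(-10)) = -1434 + 876*(6*(-10)) = -1434 + 876*(-60) = -1434 - 52560 = -53994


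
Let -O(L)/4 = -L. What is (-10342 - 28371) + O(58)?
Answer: -38481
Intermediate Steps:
O(L) = 4*L (O(L) = -(-4)*L = 4*L)
(-10342 - 28371) + O(58) = (-10342 - 28371) + 4*58 = -38713 + 232 = -38481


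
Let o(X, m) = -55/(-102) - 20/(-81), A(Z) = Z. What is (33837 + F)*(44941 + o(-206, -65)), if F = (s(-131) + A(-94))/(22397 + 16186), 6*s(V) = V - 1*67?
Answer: 80792690512918538/53128791 ≈ 1.5207e+9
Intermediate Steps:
o(X, m) = 2165/2754 (o(X, m) = -55*(-1/102) - 20*(-1/81) = 55/102 + 20/81 = 2165/2754)
s(V) = -67/6 + V/6 (s(V) = (V - 1*67)/6 = (V - 67)/6 = (-67 + V)/6 = -67/6 + V/6)
F = -127/38583 (F = ((-67/6 + (1/6)*(-131)) - 94)/(22397 + 16186) = ((-67/6 - 131/6) - 94)/38583 = (-33 - 94)*(1/38583) = -127*1/38583 = -127/38583 ≈ -0.0032916)
(33837 + F)*(44941 + o(-206, -65)) = (33837 - 127/38583)*(44941 + 2165/2754) = (1305532844/38583)*(123769679/2754) = 80792690512918538/53128791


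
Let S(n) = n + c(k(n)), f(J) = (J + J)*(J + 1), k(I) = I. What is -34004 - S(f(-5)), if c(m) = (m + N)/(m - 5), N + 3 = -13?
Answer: -1191564/35 ≈ -34045.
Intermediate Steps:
N = -16 (N = -3 - 13 = -16)
c(m) = (-16 + m)/(-5 + m) (c(m) = (m - 16)/(m - 5) = (-16 + m)/(-5 + m))
f(J) = 2*J*(1 + J) (f(J) = (2*J)*(1 + J) = 2*J*(1 + J))
S(n) = n + (-16 + n)/(-5 + n)
-34004 - S(f(-5)) = -34004 - (-16 + 2*(-5)*(1 - 5) + (2*(-5)*(1 - 5))*(-5 + 2*(-5)*(1 - 5)))/(-5 + 2*(-5)*(1 - 5)) = -34004 - (-16 + 2*(-5)*(-4) + (2*(-5)*(-4))*(-5 + 2*(-5)*(-4)))/(-5 + 2*(-5)*(-4)) = -34004 - (-16 + 40 + 40*(-5 + 40))/(-5 + 40) = -34004 - (-16 + 40 + 40*35)/35 = -34004 - (-16 + 40 + 1400)/35 = -34004 - 1424/35 = -1191564/35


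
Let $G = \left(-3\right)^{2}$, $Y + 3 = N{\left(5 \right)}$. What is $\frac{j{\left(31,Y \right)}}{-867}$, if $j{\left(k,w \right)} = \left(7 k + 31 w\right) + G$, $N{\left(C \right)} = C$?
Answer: $- \frac{96}{289} \approx -0.33218$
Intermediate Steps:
$Y = 2$ ($Y = -3 + 5 = 2$)
$G = 9$
$j{\left(k,w \right)} = 9 + 7 k + 31 w$ ($j{\left(k,w \right)} = \left(7 k + 31 w\right) + 9 = 9 + 7 k + 31 w$)
$\frac{j{\left(31,Y \right)}}{-867} = \frac{9 + 7 \cdot 31 + 31 \cdot 2}{-867} = \left(9 + 217 + 62\right) \left(- \frac{1}{867}\right) = 288 \left(- \frac{1}{867}\right) = - \frac{96}{289}$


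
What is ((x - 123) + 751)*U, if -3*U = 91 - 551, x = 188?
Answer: 125120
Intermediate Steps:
U = 460/3 (U = -(91 - 551)/3 = -⅓*(-460) = 460/3 ≈ 153.33)
((x - 123) + 751)*U = ((188 - 123) + 751)*(460/3) = (65 + 751)*(460/3) = 816*(460/3) = 125120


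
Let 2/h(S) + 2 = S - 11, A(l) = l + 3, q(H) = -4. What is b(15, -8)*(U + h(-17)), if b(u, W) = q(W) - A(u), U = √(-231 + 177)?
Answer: 22/15 - 66*I*√6 ≈ 1.4667 - 161.67*I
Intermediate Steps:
A(l) = 3 + l
h(S) = 2/(-13 + S) (h(S) = 2/(-2 + (S - 11)) = 2/(-2 + (-11 + S)) = 2/(-13 + S))
U = 3*I*√6 (U = √(-54) = 3*I*√6 ≈ 7.3485*I)
b(u, W) = -7 - u (b(u, W) = -4 - (3 + u) = -4 + (-3 - u) = -7 - u)
b(15, -8)*(U + h(-17)) = (-7 - 1*15)*(3*I*√6 + 2/(-13 - 17)) = (-7 - 15)*(3*I*√6 + 2/(-30)) = -22*(3*I*√6 + 2*(-1/30)) = -22*(3*I*√6 - 1/15) = -22*(-1/15 + 3*I*√6) = 22/15 - 66*I*√6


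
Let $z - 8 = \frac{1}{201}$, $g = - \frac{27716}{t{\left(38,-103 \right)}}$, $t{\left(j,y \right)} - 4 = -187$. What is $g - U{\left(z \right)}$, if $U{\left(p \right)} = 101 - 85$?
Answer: $\frac{24788}{183} \approx 135.45$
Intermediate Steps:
$t{\left(j,y \right)} = -183$ ($t{\left(j,y \right)} = 4 - 187 = -183$)
$g = \frac{27716}{183}$ ($g = - \frac{27716}{-183} = \left(-27716\right) \left(- \frac{1}{183}\right) = \frac{27716}{183} \approx 151.45$)
$z = \frac{1609}{201}$ ($z = 8 + \frac{1}{201} = \frac{1609}{201} \approx 8.005$)
$U{\left(p \right)} = 16$ ($U{\left(p \right)} = 101 - 85 = 16$)
$g - U{\left(z \right)} = \frac{27716}{183} - 16 = \frac{24788}{183}$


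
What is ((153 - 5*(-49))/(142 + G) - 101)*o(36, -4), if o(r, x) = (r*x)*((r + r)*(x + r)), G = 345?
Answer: 16187019264/487 ≈ 3.3238e+7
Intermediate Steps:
o(r, x) = 2*x*r**2*(r + x) (o(r, x) = (r*x)*((2*r)*(r + x)) = (r*x)*(2*r*(r + x)) = 2*x*r**2*(r + x))
((153 - 5*(-49))/(142 + G) - 101)*o(36, -4) = ((153 - 5*(-49))/(142 + 345) - 101)*(2*(-4)*36**2*(36 - 4)) = ((153 + 245)/487 - 101)*(2*(-4)*1296*32) = (398*(1/487) - 101)*(-331776) = (398/487 - 101)*(-331776) = -48789/487*(-331776) = 16187019264/487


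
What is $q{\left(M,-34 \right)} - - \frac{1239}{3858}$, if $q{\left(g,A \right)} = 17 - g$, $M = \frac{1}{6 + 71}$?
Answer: $\frac{1713889}{99022} \approx 17.308$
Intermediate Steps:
$M = \frac{1}{77} \approx 0.012987$
$q{\left(M,-34 \right)} - - \frac{1239}{3858} = \left(17 - \frac{1}{77}\right) - - \frac{1239}{3858} = \left(17 - \frac{1}{77}\right) - \left(-1239\right) \frac{1}{3858} = \frac{1308}{77} - - \frac{413}{1286} = \frac{1308}{77} + \frac{413}{1286} = \frac{1713889}{99022}$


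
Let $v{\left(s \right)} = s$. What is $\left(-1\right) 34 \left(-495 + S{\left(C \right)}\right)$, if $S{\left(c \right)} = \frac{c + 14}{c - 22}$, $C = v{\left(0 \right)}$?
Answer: $\frac{185368}{11} \approx 16852.0$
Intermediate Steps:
$C = 0$
$S{\left(c \right)} = \frac{14 + c}{-22 + c}$
$\left(-1\right) 34 \left(-495 + S{\left(C \right)}\right) = \left(-1\right) 34 \left(-495 + \frac{14 + 0}{-22 + 0}\right) = - 34 \left(-495 + \frac{1}{-22} \cdot 14\right) = - 34 \left(-495 - \frac{7}{11}\right) = \left(-34\right) \left(- \frac{5452}{11}\right) = \frac{185368}{11}$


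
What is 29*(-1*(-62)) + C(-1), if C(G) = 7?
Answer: 1805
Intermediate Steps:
29*(-1*(-62)) + C(-1) = 29*(-1*(-62)) + 7 = 29*62 + 7 = 1798 + 7 = 1805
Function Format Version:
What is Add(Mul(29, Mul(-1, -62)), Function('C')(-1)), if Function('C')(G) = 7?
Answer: 1805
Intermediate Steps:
Add(Mul(29, Mul(-1, -62)), Function('C')(-1)) = Add(Mul(29, Mul(-1, -62)), 7) = Add(Mul(29, 62), 7) = Add(1798, 7) = 1805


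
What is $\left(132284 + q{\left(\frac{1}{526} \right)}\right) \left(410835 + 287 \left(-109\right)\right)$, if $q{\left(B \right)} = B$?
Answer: $\frac{13204876919760}{263} \approx 5.0209 \cdot 10^{10}$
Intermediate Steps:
$\left(132284 + q{\left(\frac{1}{526} \right)}\right) \left(410835 + 287 \left(-109\right)\right) = \left(132284 + \frac{1}{526}\right) \left(410835 + 287 \left(-109\right)\right) = \left(132284 + \frac{1}{526}\right) \left(410835 - 31283\right) = \frac{69581385}{526} \cdot 379552 = \frac{13204876919760}{263}$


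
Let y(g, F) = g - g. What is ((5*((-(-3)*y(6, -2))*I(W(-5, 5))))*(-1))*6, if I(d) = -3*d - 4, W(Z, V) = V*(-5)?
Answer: 0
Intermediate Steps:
y(g, F) = 0
W(Z, V) = -5*V
I(d) = -4 - 3*d
((5*((-(-3)*y(6, -2))*I(W(-5, 5))))*(-1))*6 = ((5*((-(-3)*0)*(-4 - (-15)*5)))*(-1))*6 = ((5*((-3*0)*(-4 - 3*(-25))))*(-1))*6 = ((5*(0*(-4 + 75)))*(-1))*6 = ((5*(0*71))*(-1))*6 = ((5*0)*(-1))*6 = (0*(-1))*6 = 0*6 = 0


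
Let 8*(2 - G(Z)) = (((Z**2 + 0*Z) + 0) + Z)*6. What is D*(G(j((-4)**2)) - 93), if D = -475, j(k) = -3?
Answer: 90725/2 ≈ 45363.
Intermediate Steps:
G(Z) = 2 - 3*Z/4 - 3*Z**2/4 (G(Z) = 2 - (((Z**2 + 0*Z) + 0) + Z)*6/8 = 2 - (((Z**2 + 0) + 0) + Z)*6/8 = 2 - ((Z**2 + 0) + Z)*6/8 = 2 - (Z**2 + Z)*6/8 = 2 - (Z + Z**2)*6/8 = 2 - (6*Z + 6*Z**2)/8 = 2 + (-3*Z/4 - 3*Z**2/4) = 2 - 3*Z/4 - 3*Z**2/4)
D*(G(j((-4)**2)) - 93) = -475*((2 - 3/4*(-3) - 3/4*(-3)**2) - 93) = -475*((2 + 9/4 - 3/4*9) - 93) = -475*((2 + 9/4 - 27/4) - 93) = -475*(-5/2 - 93) = -475*(-191/2) = 90725/2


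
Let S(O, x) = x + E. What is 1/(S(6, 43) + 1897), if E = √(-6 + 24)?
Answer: 970/1881791 - 3*√2/3763582 ≈ 0.00051434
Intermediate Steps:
E = 3*√2 (E = √18 = 3*√2 ≈ 4.2426)
S(O, x) = x + 3*√2
1/(S(6, 43) + 1897) = 1/((43 + 3*√2) + 1897) = 1/(1940 + 3*√2)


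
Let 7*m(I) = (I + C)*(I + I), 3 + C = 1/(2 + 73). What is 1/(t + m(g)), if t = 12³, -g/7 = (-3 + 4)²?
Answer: 75/131098 ≈ 0.00057209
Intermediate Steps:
g = -7 (g = -7*(-3 + 4)² = -7*1² = -7*1 = -7)
C = -224/75 (C = -3 + 1/(2 + 73) = -3 + 1/75 = -224/75 ≈ -2.9867)
t = 1728
m(I) = 2*I*(-224/75 + I)/7 (m(I) = ((I - 224/75)*(I + I))/7 = ((-224/75 + I)*(2*I))/7 = (2*I*(-224/75 + I))/7 = 2*I*(-224/75 + I)/7)
1/(t + m(g)) = 1/(1728 + (2/525)*(-7)*(-224 + 75*(-7))) = 1/(1728 + (2/525)*(-7)*(-224 - 525)) = 1/(1728 + (2/525)*(-7)*(-749)) = 1/(1728 + 1498/75) = 1/(131098/75) = 75/131098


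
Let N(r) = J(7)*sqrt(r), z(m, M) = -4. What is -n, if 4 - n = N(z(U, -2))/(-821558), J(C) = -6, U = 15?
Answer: -4 + 6*I/410779 ≈ -4.0 + 1.4606e-5*I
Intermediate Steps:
N(r) = -6*sqrt(r)
n = 4 - 6*I/410779 (n = 4 - (-12*I)/(-821558) = 4 - (-12*I)*(-1)/821558 = 4 - 6*I/410779 ≈ 4.0 - 1.4606e-5*I)
-n = -(4 - 6*I/410779) = -4 + 6*I/410779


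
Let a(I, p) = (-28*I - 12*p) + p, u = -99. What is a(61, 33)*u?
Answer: 205029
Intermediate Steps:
a(I, p) = -28*I - 11*p
a(61, 33)*u = (-28*61 - 11*33)*(-99) = (-1708 - 363)*(-99) = -2071*(-99) = 205029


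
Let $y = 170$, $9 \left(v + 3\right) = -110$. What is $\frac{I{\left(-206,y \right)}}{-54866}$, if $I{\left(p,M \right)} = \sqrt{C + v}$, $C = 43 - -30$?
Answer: $- \frac{\sqrt{130}}{82299} \approx -0.00013854$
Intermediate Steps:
$v = - \frac{137}{9}$ ($v = -3 + \frac{1}{9} \left(-110\right) = -3 - \frac{110}{9} = - \frac{137}{9} \approx -15.222$)
$C = 73$ ($C = 43 + 30 = 73$)
$I{\left(p,M \right)} = \frac{2 \sqrt{130}}{3}$ ($I{\left(p,M \right)} = \sqrt{73 - \frac{137}{9}} = \sqrt{\frac{520}{9}} = \frac{2 \sqrt{130}}{3}$)
$\frac{I{\left(-206,y \right)}}{-54866} = \frac{\frac{2}{3} \sqrt{130}}{-54866} = \frac{2 \sqrt{130}}{3} \left(- \frac{1}{54866}\right) = - \frac{\sqrt{130}}{82299}$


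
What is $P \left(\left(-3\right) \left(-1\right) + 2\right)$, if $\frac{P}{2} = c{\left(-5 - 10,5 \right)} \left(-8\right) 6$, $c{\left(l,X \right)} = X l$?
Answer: $36000$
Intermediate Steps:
$P = 7200$ ($P = 2 \cdot 5 \left(-5 - 10\right) \left(-8\right) 6 = 2 \cdot 5 \left(-15\right) \left(-8\right) 6 = 2 \left(-75\right) \left(-8\right) 6 = 2 \cdot 600 \cdot 6 = 2 \cdot 3600 = 7200$)
$P \left(\left(-3\right) \left(-1\right) + 2\right) = 7200 \left(\left(-3\right) \left(-1\right) + 2\right) = 7200 \left(3 + 2\right) = 7200 \cdot 5 = 36000$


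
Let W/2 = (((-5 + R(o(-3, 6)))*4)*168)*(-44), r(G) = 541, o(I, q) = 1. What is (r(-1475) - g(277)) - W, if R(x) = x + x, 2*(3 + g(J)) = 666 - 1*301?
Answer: -354093/2 ≈ -1.7705e+5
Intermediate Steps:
g(J) = 359/2 (g(J) = -3 + (666 - 1*301)/2 = -3 + (666 - 301)/2 = -3 + (1/2)*365 = -3 + 365/2 = 359/2)
R(x) = 2*x
W = 177408 (W = 2*((((-5 + 2*1)*4)*168)*(-44)) = 2*((((-5 + 2)*4)*168)*(-44)) = 2*((-3*4*168)*(-44)) = 2*(-12*168*(-44)) = 2*(-2016*(-44)) = 2*88704 = 177408)
(r(-1475) - g(277)) - W = (541 - 1*359/2) - 1*177408 = (541 - 359/2) - 177408 = 723/2 - 177408 = -354093/2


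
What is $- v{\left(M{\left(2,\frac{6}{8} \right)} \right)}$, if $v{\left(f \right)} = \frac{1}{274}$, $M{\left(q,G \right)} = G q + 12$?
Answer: $- \frac{1}{274} \approx -0.0036496$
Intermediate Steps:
$M{\left(q,G \right)} = 12 + G q$
$v{\left(f \right)} = \frac{1}{274}$
$- v{\left(M{\left(2,\frac{6}{8} \right)} \right)} = \left(-1\right) \frac{1}{274} = - \frac{1}{274}$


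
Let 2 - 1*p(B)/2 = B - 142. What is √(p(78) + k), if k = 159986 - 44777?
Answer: √115341 ≈ 339.62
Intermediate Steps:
p(B) = 288 - 2*B (p(B) = 4 - 2*(B - 142) = 4 - 2*(-142 + B) = 4 + (284 - 2*B) = 288 - 2*B)
k = 115209
√(p(78) + k) = √((288 - 2*78) + 115209) = √((288 - 156) + 115209) = √(132 + 115209) = √115341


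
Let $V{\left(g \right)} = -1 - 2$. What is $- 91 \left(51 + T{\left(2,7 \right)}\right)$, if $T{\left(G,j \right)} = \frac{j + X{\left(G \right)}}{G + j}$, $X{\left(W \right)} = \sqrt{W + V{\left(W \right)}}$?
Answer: $- \frac{42406}{9} - \frac{91 i}{9} \approx -4711.8 - 10.111 i$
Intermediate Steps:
$V{\left(g \right)} = -3$ ($V{\left(g \right)} = -1 - 2 = -3$)
$X{\left(W \right)} = \sqrt{-3 + W}$ ($X{\left(W \right)} = \sqrt{W - 3} = \sqrt{-3 + W}$)
$T{\left(G,j \right)} = \frac{j + \sqrt{-3 + G}}{G + j}$
$- 91 \left(51 + T{\left(2,7 \right)}\right) = - 91 \left(51 + \frac{7 + \sqrt{-3 + 2}}{2 + 7}\right) = - 91 \left(51 + \frac{7 + \sqrt{-1}}{9}\right) = - 91 \left(51 + \frac{7 + i}{9}\right) = - 91 \left(51 + \left(\frac{7}{9} + \frac{i}{9}\right)\right) = - 91 \left(\frac{466}{9} + \frac{i}{9}\right) = - \frac{42406}{9} - \frac{91 i}{9}$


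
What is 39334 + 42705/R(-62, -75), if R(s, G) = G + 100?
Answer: 205211/5 ≈ 41042.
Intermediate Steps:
R(s, G) = 100 + G
39334 + 42705/R(-62, -75) = 39334 + 42705/(100 - 75) = 39334 + 42705/25 = 39334 + 42705*(1/25) = 39334 + 8541/5 = 205211/5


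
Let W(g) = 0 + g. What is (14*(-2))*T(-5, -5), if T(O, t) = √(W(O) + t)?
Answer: -28*I*√10 ≈ -88.544*I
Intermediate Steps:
W(g) = g
T(O, t) = √(O + t)
(14*(-2))*T(-5, -5) = (14*(-2))*√(-5 - 5) = -28*I*√10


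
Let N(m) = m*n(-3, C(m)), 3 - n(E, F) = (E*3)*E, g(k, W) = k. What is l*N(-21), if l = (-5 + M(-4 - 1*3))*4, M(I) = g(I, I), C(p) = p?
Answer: -24192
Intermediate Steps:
M(I) = I
n(E, F) = 3 - 3*E² (n(E, F) = 3 - E*3*E = 3 - 3*E*E = 3 - 3*E²)
l = -48 (l = (-5 + (-4 - 1*3))*4 = (-5 + (-4 - 3))*4 = (-5 - 7)*4 = -12*4 = -48)
N(m) = -24*m (N(m) = m*(3 - 3*(-3)²) = m*(3 - 3*9) = m*(3 - 27) = m*(-24) = -24*m)
l*N(-21) = -(-1152)*(-21) = -48*504 = -24192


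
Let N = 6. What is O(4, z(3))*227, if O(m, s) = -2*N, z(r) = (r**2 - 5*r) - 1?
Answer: -2724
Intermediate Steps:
z(r) = -1 + r**2 - 5*r
O(m, s) = -12 (O(m, s) = -2*6 = -12)
O(4, z(3))*227 = -12*227 = -2724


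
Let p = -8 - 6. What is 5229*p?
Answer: -73206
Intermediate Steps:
p = -14
5229*p = 5229*(-14) = -73206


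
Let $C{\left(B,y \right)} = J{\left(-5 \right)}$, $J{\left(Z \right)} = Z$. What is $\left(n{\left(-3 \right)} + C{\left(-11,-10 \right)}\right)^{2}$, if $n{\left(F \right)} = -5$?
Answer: $100$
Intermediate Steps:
$C{\left(B,y \right)} = -5$
$\left(n{\left(-3 \right)} + C{\left(-11,-10 \right)}\right)^{2} = \left(-5 - 5\right)^{2} = \left(-10\right)^{2} = 100$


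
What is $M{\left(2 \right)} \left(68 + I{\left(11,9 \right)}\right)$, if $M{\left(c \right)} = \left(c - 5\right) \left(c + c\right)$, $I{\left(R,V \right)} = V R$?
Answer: $-2004$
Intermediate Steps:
$I{\left(R,V \right)} = R V$
$M{\left(c \right)} = 2 c \left(-5 + c\right)$ ($M{\left(c \right)} = \left(-5 + c\right) 2 c = 2 c \left(-5 + c\right)$)
$M{\left(2 \right)} \left(68 + I{\left(11,9 \right)}\right) = 2 \cdot 2 \left(-5 + 2\right) \left(68 + 11 \cdot 9\right) = 2 \cdot 2 \left(-3\right) \left(68 + 99\right) = \left(-12\right) 167 = -2004$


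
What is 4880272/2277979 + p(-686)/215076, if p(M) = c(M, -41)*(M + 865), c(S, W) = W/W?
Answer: 1050037138913/489938611404 ≈ 2.1432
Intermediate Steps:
c(S, W) = 1
p(M) = 865 + M (p(M) = 1*(M + 865) = 1*(865 + M) = 865 + M)
4880272/2277979 + p(-686)/215076 = 4880272/2277979 + (865 - 686)/215076 = 4880272*(1/2277979) + 179*(1/215076) = 4880272/2277979 + 179/215076 = 1050037138913/489938611404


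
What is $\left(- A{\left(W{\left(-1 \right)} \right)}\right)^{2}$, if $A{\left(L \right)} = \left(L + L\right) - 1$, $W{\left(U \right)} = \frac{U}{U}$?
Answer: $1$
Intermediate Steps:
$W{\left(U \right)} = 1$
$A{\left(L \right)} = -1 + 2 L$ ($A{\left(L \right)} = 2 L - 1 = -1 + 2 L$)
$\left(- A{\left(W{\left(-1 \right)} \right)}\right)^{2} = \left(- (-1 + 2 \cdot 1)\right)^{2} = \left(- (-1 + 2)\right)^{2} = \left(\left(-1\right) 1\right)^{2} = \left(-1\right)^{2} = 1$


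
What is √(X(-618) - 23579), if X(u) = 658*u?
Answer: I*√430223 ≈ 655.91*I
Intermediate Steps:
√(X(-618) - 23579) = √(658*(-618) - 23579) = √(-406644 - 23579) = √(-430223) = I*√430223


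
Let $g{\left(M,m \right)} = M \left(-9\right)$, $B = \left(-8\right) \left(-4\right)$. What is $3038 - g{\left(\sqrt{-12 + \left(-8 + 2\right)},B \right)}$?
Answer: $3038 + 27 i \sqrt{2} \approx 3038.0 + 38.184 i$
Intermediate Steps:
$B = 32$
$g{\left(M,m \right)} = - 9 M$
$3038 - g{\left(\sqrt{-12 + \left(-8 + 2\right)},B \right)} = 3038 - - 9 \sqrt{-12 + \left(-8 + 2\right)} = 3038 - - 9 \sqrt{-12 - 6} = 3038 - - 9 \sqrt{-18} = 3038 - - 9 \cdot 3 i \sqrt{2} = 3038 - - 27 i \sqrt{2} = 3038 + 27 i \sqrt{2}$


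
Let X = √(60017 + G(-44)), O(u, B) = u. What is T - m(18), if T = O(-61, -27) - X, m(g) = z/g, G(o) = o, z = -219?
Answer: -293/6 - √59973 ≈ -293.73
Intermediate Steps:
X = √59973 (X = √(60017 - 44) = √59973 ≈ 244.89)
m(g) = -219/g
T = -61 - √59973 ≈ -305.89
T - m(18) = (-61 - √59973) - (-219)/18 = (-61 - √59973) - 1*(-73/6) = (-61 - √59973) + 73/6 = -293/6 - √59973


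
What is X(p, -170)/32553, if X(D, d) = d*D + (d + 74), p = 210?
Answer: -11932/10851 ≈ -1.0996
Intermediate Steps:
X(D, d) = 74 + d + D*d (X(D, d) = D*d + (74 + d) = 74 + d + D*d)
X(p, -170)/32553 = (74 - 170 + 210*(-170))/32553 = (74 - 170 - 35700)*(1/32553) = -35796*1/32553 = -11932/10851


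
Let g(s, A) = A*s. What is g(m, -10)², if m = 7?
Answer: 4900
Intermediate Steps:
g(m, -10)² = (-10*7)² = (-70)² = 4900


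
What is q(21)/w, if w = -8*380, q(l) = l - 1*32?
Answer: 11/3040 ≈ 0.0036184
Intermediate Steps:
q(l) = -32 + l (q(l) = l - 32 = -32 + l)
w = -3040
q(21)/w = (-32 + 21)/(-3040) = -11*(-1/3040) = 11/3040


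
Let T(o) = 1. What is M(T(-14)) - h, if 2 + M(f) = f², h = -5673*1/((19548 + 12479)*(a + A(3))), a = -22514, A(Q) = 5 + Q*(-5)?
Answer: -240460607/240458716 ≈ -1.0000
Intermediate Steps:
A(Q) = 5 - 5*Q
h = 1891/240458716 (h = -5673*1/((-22514 + (5 - 5*3))*(19548 + 12479)) = -5673*1/(32027*(-22514 + (5 - 15))) = -5673*1/(32027*(-22514 - 10)) = -5673/((-22524*32027)) = -5673/(-721376148) = -5673*(-1/721376148) = 1891/240458716 ≈ 7.8641e-6)
M(f) = -2 + f²
M(T(-14)) - h = (-2 + 1²) - 1*1891/240458716 = (-2 + 1) - 1891/240458716 = -1 - 1891/240458716 = -240460607/240458716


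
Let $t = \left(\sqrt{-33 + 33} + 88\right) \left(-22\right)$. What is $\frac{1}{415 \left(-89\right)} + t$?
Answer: $- \frac{71506161}{36935} \approx -1936.0$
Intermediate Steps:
$t = -1936$ ($t = \left(\sqrt{0} + 88\right) \left(-22\right) = \left(0 + 88\right) \left(-22\right) = 88 \left(-22\right) = -1936$)
$\frac{1}{415 \left(-89\right)} + t = \frac{1}{415 \left(-89\right)} - 1936 = \frac{1}{-36935} - 1936 = - \frac{1}{36935} - 1936 = - \frac{71506161}{36935}$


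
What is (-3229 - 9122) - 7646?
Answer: -19997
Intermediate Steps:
(-3229 - 9122) - 7646 = -12351 - 7646 = -19997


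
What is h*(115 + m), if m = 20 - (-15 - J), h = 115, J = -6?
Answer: 16560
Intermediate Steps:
m = 29 (m = 20 - (-15 - 1*(-6)) = 20 - (-15 + 6) = 20 - 1*(-9) = 20 + 9 = 29)
h*(115 + m) = 115*(115 + 29) = 115*144 = 16560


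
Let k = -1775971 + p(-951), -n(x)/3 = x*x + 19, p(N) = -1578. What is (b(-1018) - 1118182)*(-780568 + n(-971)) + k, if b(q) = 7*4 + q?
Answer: 4039255607907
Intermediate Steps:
b(q) = 28 + q
n(x) = -57 - 3*x² (n(x) = -3*(x*x + 19) = -3*(x² + 19) = -3*(19 + x²) = -57 - 3*x²)
k = -1777549 (k = -1775971 - 1578 = -1777549)
(b(-1018) - 1118182)*(-780568 + n(-971)) + k = ((28 - 1018) - 1118182)*(-780568 + (-57 - 3*(-971)²)) - 1777549 = (-990 - 1118182)*(-780568 + (-57 - 3*942841)) - 1777549 = -1119172*(-780568 + (-57 - 2828523)) - 1777549 = -1119172*(-780568 - 2828580) - 1777549 = -1119172*(-3609148) - 1777549 = 4039257385456 - 1777549 = 4039255607907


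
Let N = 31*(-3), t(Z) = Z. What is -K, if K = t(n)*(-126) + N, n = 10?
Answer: 1353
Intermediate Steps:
N = -93
K = -1353 (K = 10*(-126) - 93 = -1260 - 93 = -1353)
-K = -1*(-1353) = 1353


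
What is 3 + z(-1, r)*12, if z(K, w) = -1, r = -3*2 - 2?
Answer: -9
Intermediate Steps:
r = -8 (r = -6 - 2 = -8)
3 + z(-1, r)*12 = 3 - 1*12 = 3 - 12 = -9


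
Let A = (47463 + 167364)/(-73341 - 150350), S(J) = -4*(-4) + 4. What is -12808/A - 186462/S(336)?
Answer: 8621807243/2148270 ≈ 4013.4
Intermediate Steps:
S(J) = 20 (S(J) = 16 + 4 = 20)
A = -214827/223691 (A = 214827/(-223691) = 214827*(-1/223691) = -214827/223691 ≈ -0.96037)
-12808/A - 186462/S(336) = -12808/(-214827/223691) - 186462/20 = -12808*(-223691/214827) - 186462*1/20 = 2865034328/214827 - 93231/10 = 8621807243/2148270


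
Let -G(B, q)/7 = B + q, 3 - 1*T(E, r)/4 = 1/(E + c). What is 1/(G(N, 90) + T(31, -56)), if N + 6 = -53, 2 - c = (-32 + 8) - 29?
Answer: -43/8817 ≈ -0.0048769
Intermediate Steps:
c = 55 (c = 2 - ((-32 + 8) - 29) = 2 - (-24 - 29) = 2 - 1*(-53) = 2 + 53 = 55)
N = -59 (N = -6 - 53 = -59)
T(E, r) = 12 - 4/(55 + E) (T(E, r) = 12 - 4/(E + 55) = 12 - 4/(55 + E))
G(B, q) = -7*B - 7*q (G(B, q) = -7*(B + q) = -7*B - 7*q)
1/(G(N, 90) + T(31, -56)) = 1/((-7*(-59) - 7*90) + 4*(164 + 3*31)/(55 + 31)) = 1/((413 - 630) + 4*(164 + 93)/86) = 1/(-217 + 4*(1/86)*257) = 1/(-217 + 514/43) = 1/(-8817/43) = -43/8817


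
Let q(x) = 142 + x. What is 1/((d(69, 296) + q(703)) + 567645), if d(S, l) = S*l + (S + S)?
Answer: 1/589052 ≈ 1.6976e-6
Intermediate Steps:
d(S, l) = 2*S + S*l (d(S, l) = S*l + 2*S = 2*S + S*l)
1/((d(69, 296) + q(703)) + 567645) = 1/((69*(2 + 296) + (142 + 703)) + 567645) = 1/((69*298 + 845) + 567645) = 1/((20562 + 845) + 567645) = 1/(21407 + 567645) = 1/589052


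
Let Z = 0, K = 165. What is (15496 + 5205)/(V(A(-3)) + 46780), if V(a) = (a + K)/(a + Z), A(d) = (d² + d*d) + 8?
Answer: 538226/1216471 ≈ 0.44245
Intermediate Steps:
A(d) = 8 + 2*d² (A(d) = (d² + d²) + 8 = 2*d² + 8 = 8 + 2*d²)
V(a) = (165 + a)/a (V(a) = (a + 165)/(a + 0) = (165 + a)/a)
(15496 + 5205)/(V(A(-3)) + 46780) = (15496 + 5205)/((165 + (8 + 2*(-3)²))/(8 + 2*(-3)²) + 46780) = 20701/((165 + (8 + 2*9))/(8 + 2*9) + 46780) = 20701/((165 + (8 + 18))/(8 + 18) + 46780) = 20701/((165 + 26)/26 + 46780) = 20701/((1/26)*191 + 46780) = 20701/(191/26 + 46780) = 20701/(1216471/26) = 20701*(26/1216471) = 538226/1216471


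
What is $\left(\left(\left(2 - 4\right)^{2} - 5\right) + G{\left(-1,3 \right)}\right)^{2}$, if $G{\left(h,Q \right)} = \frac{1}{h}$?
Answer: $4$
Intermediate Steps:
$\left(\left(\left(2 - 4\right)^{2} - 5\right) + G{\left(-1,3 \right)}\right)^{2} = \left(\left(\left(2 - 4\right)^{2} - 5\right) + \frac{1}{-1}\right)^{2} = \left(\left(\left(-2\right)^{2} - 5\right) - 1\right)^{2} = \left(\left(4 - 5\right) - 1\right)^{2} = \left(-1 - 1\right)^{2} = \left(-2\right)^{2} = 4$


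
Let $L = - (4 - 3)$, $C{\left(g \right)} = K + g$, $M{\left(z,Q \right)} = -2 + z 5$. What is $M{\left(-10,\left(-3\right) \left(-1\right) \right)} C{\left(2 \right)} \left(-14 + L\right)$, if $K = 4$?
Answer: $4680$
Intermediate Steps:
$M{\left(z,Q \right)} = -2 + 5 z$
$C{\left(g \right)} = 4 + g$
$L = -1$ ($L = \left(-1\right) 1 = -1$)
$M{\left(-10,\left(-3\right) \left(-1\right) \right)} C{\left(2 \right)} \left(-14 + L\right) = \left(-2 + 5 \left(-10\right)\right) \left(4 + 2\right) \left(-14 - 1\right) = \left(-2 - 50\right) 6 \left(-15\right) = \left(-52\right) 6 \left(-15\right) = \left(-312\right) \left(-15\right) = 4680$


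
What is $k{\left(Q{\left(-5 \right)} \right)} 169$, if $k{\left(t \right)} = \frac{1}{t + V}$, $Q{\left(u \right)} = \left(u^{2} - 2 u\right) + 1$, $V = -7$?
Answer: $\frac{169}{29} \approx 5.8276$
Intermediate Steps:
$Q{\left(u \right)} = 1 + u^{2} - 2 u$
$k{\left(t \right)} = \frac{1}{-7 + t}$ ($k{\left(t \right)} = \frac{1}{t - 7} = \frac{1}{-7 + t}$)
$k{\left(Q{\left(-5 \right)} \right)} 169 = \frac{1}{-7 + \left(1 + \left(-5\right)^{2} - -10\right)} 169 = \frac{1}{-7 + \left(1 + 25 + 10\right)} 169 = \frac{1}{-7 + 36} \cdot 169 = \frac{1}{29} \cdot 169 = \frac{169}{29}$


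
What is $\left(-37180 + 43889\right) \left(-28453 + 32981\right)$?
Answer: $30378352$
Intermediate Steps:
$\left(-37180 + 43889\right) \left(-28453 + 32981\right) = 6709 \cdot 4528 = 30378352$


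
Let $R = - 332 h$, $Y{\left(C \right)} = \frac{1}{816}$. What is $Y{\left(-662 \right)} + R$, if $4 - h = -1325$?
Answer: $- \frac{360042047}{816} \approx -4.4123 \cdot 10^{5}$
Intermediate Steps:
$h = 1329$ ($h = 4 - -1325 = 4 + 1325 = 1329$)
$Y{\left(C \right)} = \frac{1}{816}$
$R = -441228$ ($R = \left(-332\right) 1329 = -441228$)
$Y{\left(-662 \right)} + R = \frac{1}{816} - 441228 = - \frac{360042047}{816}$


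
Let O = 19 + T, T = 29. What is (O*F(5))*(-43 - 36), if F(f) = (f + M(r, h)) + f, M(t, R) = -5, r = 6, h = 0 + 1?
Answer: -18960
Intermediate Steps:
h = 1
O = 48 (O = 19 + 29 = 48)
F(f) = -5 + 2*f (F(f) = (f - 5) + f = (-5 + f) + f = -5 + 2*f)
(O*F(5))*(-43 - 36) = (48*(-5 + 2*5))*(-43 - 36) = (48*(-5 + 10))*(-79) = (48*5)*(-79) = 240*(-79) = -18960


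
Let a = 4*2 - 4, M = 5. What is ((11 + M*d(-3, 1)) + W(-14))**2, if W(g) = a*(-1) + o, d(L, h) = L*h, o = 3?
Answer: 25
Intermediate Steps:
a = 4 (a = 8 - 4 = 4)
W(g) = -1 (W(g) = 4*(-1) + 3 = -4 + 3 = -1)
((11 + M*d(-3, 1)) + W(-14))**2 = ((11 + 5*(-3*1)) - 1)**2 = ((11 + 5*(-3)) - 1)**2 = ((11 - 15) - 1)**2 = (-4 - 1)**2 = (-5)**2 = 25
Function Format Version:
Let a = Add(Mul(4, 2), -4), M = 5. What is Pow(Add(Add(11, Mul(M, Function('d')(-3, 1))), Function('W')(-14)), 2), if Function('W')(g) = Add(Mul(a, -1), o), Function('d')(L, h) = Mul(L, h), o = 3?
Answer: 25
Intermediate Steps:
a = 4 (a = Add(8, -4) = 4)
Function('W')(g) = -1 (Function('W')(g) = Add(Mul(4, -1), 3) = Add(-4, 3) = -1)
Pow(Add(Add(11, Mul(M, Function('d')(-3, 1))), Function('W')(-14)), 2) = Pow(Add(Add(11, Mul(5, Mul(-3, 1))), -1), 2) = Pow(Add(Add(11, Mul(5, -3)), -1), 2) = Pow(Add(Add(11, -15), -1), 2) = Pow(Add(-4, -1), 2) = Pow(-5, 2) = 25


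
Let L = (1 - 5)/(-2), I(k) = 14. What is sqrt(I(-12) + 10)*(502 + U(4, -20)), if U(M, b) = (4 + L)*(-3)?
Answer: 968*sqrt(6) ≈ 2371.1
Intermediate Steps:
L = 2 (L = -4*(-1/2) = 2)
U(M, b) = -18 (U(M, b) = (4 + 2)*(-3) = 6*(-3) = -18)
sqrt(I(-12) + 10)*(502 + U(4, -20)) = sqrt(14 + 10)*(502 - 18) = sqrt(24)*484 = (2*sqrt(6))*484 = 968*sqrt(6)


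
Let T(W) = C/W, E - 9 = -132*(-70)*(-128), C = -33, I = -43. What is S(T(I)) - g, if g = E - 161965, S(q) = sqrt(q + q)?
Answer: 1344676 + sqrt(2838)/43 ≈ 1.3447e+6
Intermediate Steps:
E = -1182711 (E = 9 - 132*(-70)*(-128) = 9 + 9240*(-128) = 9 - 1182720 = -1182711)
T(W) = -33/W
S(q) = sqrt(2)*sqrt(q) (S(q) = sqrt(2*q) = sqrt(2)*sqrt(q))
g = -1344676 (g = -1182711 - 161965 = -1344676)
S(T(I)) - g = sqrt(2)*sqrt(-33/(-43)) - 1*(-1344676) = sqrt(2)*sqrt(-33*(-1/43)) + 1344676 = sqrt(2)*sqrt(33/43) + 1344676 = sqrt(2)*(sqrt(1419)/43) + 1344676 = sqrt(2838)/43 + 1344676 = 1344676 + sqrt(2838)/43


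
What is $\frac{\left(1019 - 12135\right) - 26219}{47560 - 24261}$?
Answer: $- \frac{37335}{23299} \approx -1.6024$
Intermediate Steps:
$\frac{\left(1019 - 12135\right) - 26219}{47560 - 24261} = \frac{-11116 - 26219}{23299} = \left(-37335\right) \frac{1}{23299} = - \frac{37335}{23299}$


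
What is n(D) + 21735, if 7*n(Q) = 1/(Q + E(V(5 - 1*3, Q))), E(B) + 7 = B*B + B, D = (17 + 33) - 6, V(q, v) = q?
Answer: 6542236/301 ≈ 21735.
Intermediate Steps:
D = 44 (D = 50 - 6 = 44)
E(B) = -7 + B + B² (E(B) = -7 + (B*B + B) = -7 + (B² + B) = -7 + (B + B²) = -7 + B + B²)
n(Q) = 1/(7*(-1 + Q)) (n(Q) = 1/(7*(Q + (-7 + (5 - 1*3) + (5 - 1*3)²))) = 1/(7*(Q + (-7 + (5 - 3) + (5 - 3)²))) = 1/(7*(Q + (-7 + 2 + 2²))) = 1/(7*(Q + (-7 + 2 + 4))) = 1/(7*(Q - 1)) = 1/(7*(-1 + Q)))
n(D) + 21735 = 1/(7*(-1 + 44)) + 21735 = (⅐)/43 + 21735 = (⅐)*(1/43) + 21735 = 1/301 + 21735 = 6542236/301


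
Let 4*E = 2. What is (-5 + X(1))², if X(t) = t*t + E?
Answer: 49/4 ≈ 12.250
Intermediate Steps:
E = ½ (E = (¼)*2 = ½ ≈ 0.50000)
X(t) = ½ + t² (X(t) = t*t + ½ = t² + ½ = ½ + t²)
(-5 + X(1))² = (-5 + (½ + 1²))² = (-5 + (½ + 1))² = (-5 + 3/2)² = (-7/2)² = 49/4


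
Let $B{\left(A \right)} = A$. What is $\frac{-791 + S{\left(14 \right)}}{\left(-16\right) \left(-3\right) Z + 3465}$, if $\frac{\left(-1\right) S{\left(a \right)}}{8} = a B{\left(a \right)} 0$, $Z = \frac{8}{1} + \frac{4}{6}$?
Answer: $- \frac{791}{3881} \approx -0.20381$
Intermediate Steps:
$Z = \frac{26}{3}$ ($Z = 8 \cdot 1 + 4 \cdot \frac{1}{6} = 8 + \frac{2}{3} = \frac{26}{3} \approx 8.6667$)
$S{\left(a \right)} = 0$ ($S{\left(a \right)} = - 8 a a 0 = - 8 a^{2} \cdot 0 = \left(-8\right) 0 = 0$)
$\frac{-791 + S{\left(14 \right)}}{\left(-16\right) \left(-3\right) Z + 3465} = \frac{-791 + 0}{\left(-16\right) \left(-3\right) \frac{26}{3} + 3465} = - \frac{791}{48 \cdot \frac{26}{3} + 3465} = - \frac{791}{416 + 3465} = - \frac{791}{3881}$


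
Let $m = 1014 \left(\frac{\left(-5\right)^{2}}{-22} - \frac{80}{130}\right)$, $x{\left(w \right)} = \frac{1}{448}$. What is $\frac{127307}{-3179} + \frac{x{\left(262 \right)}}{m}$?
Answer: $- \frac{1114378294873}{27827287488} \approx -40.046$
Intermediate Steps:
$x{\left(w \right)} = \frac{1}{448}$
$m = - \frac{19539}{11}$ ($m = 1014 \left(25 \left(- \frac{1}{22}\right) - \frac{8}{13}\right) = 1014 \left(- \frac{25}{22} - \frac{8}{13}\right) = 1014 \left(- \frac{501}{286}\right) = - \frac{19539}{11} \approx -1776.3$)
$\frac{127307}{-3179} + \frac{x{\left(262 \right)}}{m} = \frac{127307}{-3179} + \frac{1}{448 \left(- \frac{19539}{11}\right)} = 127307 \left(- \frac{1}{3179}\right) + \frac{1}{448} \left(- \frac{11}{19539}\right) = - \frac{127307}{3179} - \frac{11}{8753472} = - \frac{1114378294873}{27827287488}$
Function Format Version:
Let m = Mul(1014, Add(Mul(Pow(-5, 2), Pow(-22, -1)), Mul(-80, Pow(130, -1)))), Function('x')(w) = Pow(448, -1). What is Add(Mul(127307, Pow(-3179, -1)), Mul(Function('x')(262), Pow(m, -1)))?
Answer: Rational(-1114378294873, 27827287488) ≈ -40.046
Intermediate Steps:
Function('x')(w) = Rational(1, 448)
m = Rational(-19539, 11) (m = Mul(1014, Add(Mul(25, Rational(-1, 22)), Mul(-80, Rational(1, 130)))) = Mul(1014, Add(Rational(-25, 22), Rational(-8, 13))) = Mul(1014, Rational(-501, 286)) = Rational(-19539, 11) ≈ -1776.3)
Add(Mul(127307, Pow(-3179, -1)), Mul(Function('x')(262), Pow(m, -1))) = Add(Mul(127307, Pow(-3179, -1)), Mul(Rational(1, 448), Pow(Rational(-19539, 11), -1))) = Add(Mul(127307, Rational(-1, 3179)), Mul(Rational(1, 448), Rational(-11, 19539))) = Add(Rational(-127307, 3179), Rational(-11, 8753472)) = Rational(-1114378294873, 27827287488)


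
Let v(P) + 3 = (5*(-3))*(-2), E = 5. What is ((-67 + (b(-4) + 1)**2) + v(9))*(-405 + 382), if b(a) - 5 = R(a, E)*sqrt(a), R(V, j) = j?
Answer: 2392 - 2760*I ≈ 2392.0 - 2760.0*I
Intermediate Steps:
v(P) = 27 (v(P) = -3 + (5*(-3))*(-2) = -3 - 15*(-2) = -3 + 30 = 27)
b(a) = 5 + 5*sqrt(a)
((-67 + (b(-4) + 1)**2) + v(9))*(-405 + 382) = ((-67 + ((5 + 5*sqrt(-4)) + 1)**2) + 27)*(-405 + 382) = ((-67 + ((5 + 5*(2*I)) + 1)**2) + 27)*(-23) = ((-67 + ((5 + 10*I) + 1)**2) + 27)*(-23) = ((-67 + (6 + 10*I)**2) + 27)*(-23) = (-40 + (6 + 10*I)**2)*(-23) = 920 - 23*(6 + 10*I)**2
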